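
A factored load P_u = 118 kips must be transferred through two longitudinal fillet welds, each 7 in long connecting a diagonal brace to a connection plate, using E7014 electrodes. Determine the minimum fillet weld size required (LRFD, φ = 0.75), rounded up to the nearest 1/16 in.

E70XX → F_EXX = 70 ksi.
Total weld length L = 14 in.
Required throat t_e = P_u / (φ × 0.6 F_EXX × L) = 118 / (0.75 × 0.6 × 70 × 14) = 0.2676 in.
Required leg w = t_e / 0.707 = 0.3785 in → use 7/16 in.

w = 7/16 in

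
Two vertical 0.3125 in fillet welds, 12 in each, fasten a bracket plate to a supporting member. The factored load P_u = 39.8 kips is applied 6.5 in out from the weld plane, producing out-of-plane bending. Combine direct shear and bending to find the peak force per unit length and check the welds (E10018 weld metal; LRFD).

f_max ≈ 5.64 kip/in; adequate

E100XX → F_EXX = 100 ksi.
L_w = 2 × 12 = 24 in; section modulus (unit throat) S = 2 × L²/6 = 48 in².
Direct shear f_v = P/L_w = 39.8/24 = 1.658 kip/in.
Moment M = P × e = 39.8 × 6.5 = 258.7 kip·in; bending f_b = M/S = 5.39 kip/in.
f_max = √(f_v² + f_b²) = √(1.658² + 5.39²) = 5.639 kip/in.
φr_n = 0.75 × 0.6 × 100 × (0.707 × 0.3125) = 9.942 kip/in → adequate.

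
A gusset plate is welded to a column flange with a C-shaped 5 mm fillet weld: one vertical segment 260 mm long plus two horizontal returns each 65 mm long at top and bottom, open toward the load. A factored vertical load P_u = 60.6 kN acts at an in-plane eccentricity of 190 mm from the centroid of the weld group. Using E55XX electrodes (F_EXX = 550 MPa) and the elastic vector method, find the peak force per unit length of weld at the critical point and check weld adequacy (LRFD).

f_max ≈ 507 N/mm; adequate

Total weld length L_w = 390 mm. Treat welds as unit-width lines.
Centroid: x̄ = 2×65×32.5 / 390 = 10.83 mm from the vertical weld.
Polar moment about centroid: J = I_x + I_y = [260³/12 + 2×65×130²] + [260×10.83² + 2(65³/12 + 65×21.67²)] = 3799000 mm³.
Direct shear f_v = P/L_w = 60.6×10³ / 390 = 155.4 N/mm (vertical).
Torsion M = P·e = 60.6×10³ × 190 = 11514000 N·mm.
Critical point at (x, y) = (54.17, 130) from centroid. f_tx = M·y/J = 394 N/mm; f_ty = M·x/J = 164.2 N/mm.
Resultant f_max = √[f_tx² + (f_v + f_ty)²] = √[394² + (155.4 + 164.2)²] = 507.3 N/mm.
Capacity per unit length: φr_n = 0.75 × 0.6 × 550 × (0.707 × 5) = 874.9 N/mm.
507.3 ≤ 874.9 → adequate.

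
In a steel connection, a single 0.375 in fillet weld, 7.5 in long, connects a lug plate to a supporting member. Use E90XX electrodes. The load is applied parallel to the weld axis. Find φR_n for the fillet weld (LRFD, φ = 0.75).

E90XX → F_EXX = 90 ksi.
Effective throat t_e = 0.707 × 0.375 = 0.2651 in.
Total length L = 7.5 in; A_we = 0.2651 × 7.5 = 1.988 in².
F_nw = 0.6 F_EXX = 0.6 × 90 = 54 ksi.
φR_n = 0.75 × 54 × 1.988 = 80.53 kip.

φR_n ≈ 80.5 kip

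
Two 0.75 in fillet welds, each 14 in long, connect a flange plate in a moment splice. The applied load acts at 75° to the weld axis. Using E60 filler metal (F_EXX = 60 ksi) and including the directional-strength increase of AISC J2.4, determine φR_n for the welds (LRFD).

φR_n ≈ 591 kip

t_e = 0.707 × 0.75 = 0.5302 in; A_we = 0.5302 × 28 = 14.85 in².
Directional factor: 1.0 + 0.5 sin^1.5(75°) = 1.475.
F_nw = 0.6 × 60 × 1.475 = 53.09 ksi.
φR_n = 0.75 × 53.09 × 14.85 = 591.1 kip.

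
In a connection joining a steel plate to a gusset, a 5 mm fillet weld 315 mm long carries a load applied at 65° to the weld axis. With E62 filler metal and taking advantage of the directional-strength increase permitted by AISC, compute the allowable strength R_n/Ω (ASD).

E62XX → F_EXX = 620 MPa.
t_e = 0.707 × 5 = 3.535 mm; A_we = 3.535 × 315 = 1114 mm².
Directional factor: 1.0 + 0.5 sin^1.5(65°) = 1.431.
F_nw = 0.6 × 620 × 1.431 = 532.5 MPa.
R_n/Ω = (532.5 × 1114) / 2.0 × 10⁻³ = 296.5 kN.

R_n/Ω ≈ 296 kN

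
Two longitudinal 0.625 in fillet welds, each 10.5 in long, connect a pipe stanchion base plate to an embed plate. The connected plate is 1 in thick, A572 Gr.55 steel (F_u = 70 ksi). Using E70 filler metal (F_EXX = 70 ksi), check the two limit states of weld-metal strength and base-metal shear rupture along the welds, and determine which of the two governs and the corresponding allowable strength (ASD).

t_e = 0.707 × 0.625 = 0.4419 in; L = 21 in.
Weld metal: R_n/Ω = (1/2.0) × 0.6 × 70 × 0.4419 × 21 = 194.9 kips.
Base metal (shear rupture): R_n/Ω = (1/2.0) × 0.6 × 70 × 1 × 21 = 441 kips.
Governing: weld metal.

R_n/Ω ≈ 195 kips (weld metal governs)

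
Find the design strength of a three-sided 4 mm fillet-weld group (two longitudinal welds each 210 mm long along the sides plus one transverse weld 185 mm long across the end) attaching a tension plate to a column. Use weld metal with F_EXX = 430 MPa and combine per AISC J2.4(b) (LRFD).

φR_n ≈ 347 kN

t_e = 0.707 × 4 = 2.828 mm.
R_nwl = 0.6 × 430 × 2.828 × 420 × 10⁻³ = 306.4 kN (longitudinal, 2 welds).
R_nwt = 0.6 × 430 × 2.828 × 185 × 10⁻³ = 135 kN (transverse, base value).
(i) R_nwl + R_nwt = 441.4 kN; (ii) 0.85 R_nwl + 1.5 R_nwt = 462.9 kN.
R_n = max = 462.9 kN [governs: (ii)]; φR_n = 347.2 kN.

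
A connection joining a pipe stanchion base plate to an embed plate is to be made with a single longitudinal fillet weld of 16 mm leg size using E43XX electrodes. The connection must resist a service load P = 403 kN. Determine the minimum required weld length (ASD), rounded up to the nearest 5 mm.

E43XX → F_EXX = 430 MPa.
Throat t_e = 0.707 × 16 = 11.31 mm.
r_n/Ω = (0.6 × 430 × 11.31) / 2.0 = 1459 N/mm = 1.459 kN/mm.
L_req = P / (r_n/Ω) = 403 / 1.459 = 276.2 mm total.
Round up → use L = 280 mm.

L = 280 mm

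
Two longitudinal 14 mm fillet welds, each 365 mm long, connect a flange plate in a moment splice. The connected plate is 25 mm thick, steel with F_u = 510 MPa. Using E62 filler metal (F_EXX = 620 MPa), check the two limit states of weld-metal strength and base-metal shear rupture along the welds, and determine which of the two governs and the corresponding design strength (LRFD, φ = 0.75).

φR_n ≈ 2020 kN (weld metal governs)

t_e = 0.707 × 14 = 9.898 mm; L = 730 mm.
Weld metal: φR_n = 0.75 × 0.6 × 620 × 9.898 × 730 × 10⁻³ = 2016 kN.
Base metal (shear rupture): φR_n = 0.75 × 0.6 × 510 × 25 × 730 × 10⁻³ = 4188 kN.
Governing: weld metal.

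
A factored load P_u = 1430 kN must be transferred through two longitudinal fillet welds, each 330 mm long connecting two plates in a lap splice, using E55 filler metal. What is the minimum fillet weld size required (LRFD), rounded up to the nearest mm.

E55XX → F_EXX = 550 MPa.
Total weld length L = 660 mm.
Required throat t_e = P_u / (φ × 0.6 F_EXX × L) = 1430 / (0.75 × 0.6 × 550 × 660 × 10⁻³) = 8.754 mm.
Required leg w = t_e / 0.707 = 12.38 mm → use 13 mm.

w = 13 mm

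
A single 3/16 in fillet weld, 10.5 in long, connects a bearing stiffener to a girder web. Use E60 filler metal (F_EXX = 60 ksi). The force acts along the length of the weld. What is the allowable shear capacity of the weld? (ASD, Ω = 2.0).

R_n/Ω ≈ 25.1 kip

Effective throat t_e = 0.707 × 0.1875 = 0.1326 in.
Total length L = 10.5 in; A_we = 0.1326 × 10.5 = 1.392 in².
F_nw = 0.6 F_EXX = 0.6 × 60 = 36 ksi.
R_n = 36 × 1.392 = 50.11 kip; R_n/Ω = 50.11/2.0 = 25.05 kip.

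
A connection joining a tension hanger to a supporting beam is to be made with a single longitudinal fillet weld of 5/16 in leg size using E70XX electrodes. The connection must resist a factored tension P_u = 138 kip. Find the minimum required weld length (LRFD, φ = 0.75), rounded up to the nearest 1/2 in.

L = 20 in

E70XX → F_EXX = 70 ksi.
Throat t_e = 0.707 × 0.3125 = 0.2209 in.
φr_n = 0.75 × 0.6 × 70 × 0.2209 = 6.96 kip/in.
L_req = P_u / φr_n = 138 / 6.96 = 19.83 in total.
Round up → use L = 20 in.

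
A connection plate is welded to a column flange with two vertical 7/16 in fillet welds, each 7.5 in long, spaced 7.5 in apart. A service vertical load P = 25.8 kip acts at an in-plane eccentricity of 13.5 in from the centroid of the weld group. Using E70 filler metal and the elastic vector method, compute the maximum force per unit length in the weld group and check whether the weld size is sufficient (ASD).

f_max ≈ 7.88 kip/in; NOT adequate

E70XX → F_EXX = 70 ksi.
Total weld length L_w = 15 in. Treat welds as unit-width lines.
Polar moment about centroid: J = 2[d³/12 + d(b/2)²] = 2[7.5³/12 + 7.5×3.75²] = 281.2 in³.
Direct shear f_v = P/L_w = 25.8 / 15 = 1.72 kip/in (vertical).
Torsion M = P·e = 25.8 × 13.5 = 348.3 kip·in.
Critical point at (x, y) = (3.75, 3.75) from centroid. f_tx = M·y/J = 4.644 kip/in; f_ty = M·x/J = 4.644 kip/in.
Resultant f_max = √[f_tx² + (f_v + f_ty)²] = √[4.644² + (1.72 + 4.644)²] = 7.878 kip/in.
Capacity per unit length: r_n/Ω = (1/2.0) × 0.6 × 70 × (0.707 × 0.4375) = 6.496 kip/in.
7.878 > 6.496 → NOT adequate.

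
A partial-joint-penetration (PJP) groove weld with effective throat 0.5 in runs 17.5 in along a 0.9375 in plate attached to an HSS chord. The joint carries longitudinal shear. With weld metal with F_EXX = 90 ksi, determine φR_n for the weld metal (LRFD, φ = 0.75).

Effective throat (given) t_e = 0.5 in.
A_we = 0.5 × 17.5 = 8.75 in².
F_nw = 0.6 F_EXX = 54 ksi.
φR_n = 0.75 × 54 × 8.75 = 354.4 kips.

φR_n ≈ 354 kips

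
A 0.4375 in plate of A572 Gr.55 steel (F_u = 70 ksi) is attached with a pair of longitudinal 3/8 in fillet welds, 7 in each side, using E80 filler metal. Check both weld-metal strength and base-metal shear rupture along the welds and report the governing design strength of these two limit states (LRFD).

E80XX → F_EXX = 80 ksi.
t_e = 0.707 × 0.375 = 0.2651 in; L = 14 in.
Weld metal: φR_n = 0.75 × 0.6 × 80 × 0.2651 × 14 = 133.6 kip.
Base metal (shear rupture): φR_n = 0.75 × 0.6 × 70 × 0.4375 × 14 = 192.9 kip.
Governing: weld metal.

φR_n ≈ 134 kip (weld metal governs)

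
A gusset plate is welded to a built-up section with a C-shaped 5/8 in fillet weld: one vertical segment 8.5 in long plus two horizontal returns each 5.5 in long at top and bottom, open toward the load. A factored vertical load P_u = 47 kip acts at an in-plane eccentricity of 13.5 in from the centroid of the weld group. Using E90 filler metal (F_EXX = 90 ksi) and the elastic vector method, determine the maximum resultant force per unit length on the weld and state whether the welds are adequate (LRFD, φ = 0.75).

Total weld length L_w = 19.5 in. Treat welds as unit-width lines.
Centroid: x̄ = 2×5.5×2.75 / 19.5 = 1.551 in from the vertical weld.
Polar moment about centroid: J = I_x + I_y = [8.5³/12 + 2×5.5×4.25²] + [8.5×1.551² + 2(5.5³/12 + 5.5×1.199²)] = 313.9 in³.
Direct shear f_v = P/L_w = 47 / 19.5 = 2.41 kip/in (vertical).
Torsion M = P·e = 47 × 13.5 = 634.5 kip·in.
Critical point at (x, y) = (3.949, 4.25) from centroid. f_tx = M·y/J = 8.592 kip/in; f_ty = M·x/J = 7.983 kip/in.
Resultant f_max = √[f_tx² + (f_v + f_ty)²] = √[8.592² + (2.41 + 7.983)²] = 13.48 kip/in.
Capacity per unit length: φr_n = 0.75 × 0.6 × 90 × (0.707 × 0.625) = 17.9 kip/in.
13.48 ≤ 17.9 → adequate.

f_max ≈ 13.5 kip/in; adequate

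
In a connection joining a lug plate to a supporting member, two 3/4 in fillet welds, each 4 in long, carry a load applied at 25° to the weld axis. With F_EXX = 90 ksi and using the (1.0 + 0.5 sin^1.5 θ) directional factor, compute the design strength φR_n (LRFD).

φR_n ≈ 195 kips

t_e = 0.707 × 0.75 = 0.5302 in; A_we = 0.5302 × 8 = 4.242 in².
Directional factor: 1.0 + 0.5 sin^1.5(25°) = 1.137.
F_nw = 0.6 × 90 × 1.137 = 61.42 ksi.
φR_n = 0.75 × 61.42 × 4.242 = 195.4 kips.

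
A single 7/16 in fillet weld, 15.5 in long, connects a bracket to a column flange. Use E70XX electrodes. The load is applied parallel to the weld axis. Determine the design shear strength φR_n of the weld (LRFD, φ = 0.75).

E70XX → F_EXX = 70 ksi.
Effective throat t_e = 0.707 × 0.4375 = 0.3093 in.
Total length L = 15.5 in; A_we = 0.3093 × 15.5 = 4.794 in².
F_nw = 0.6 F_EXX = 0.6 × 70 = 42 ksi.
φR_n = 0.75 × 42 × 4.794 = 151 kip.

φR_n ≈ 151 kip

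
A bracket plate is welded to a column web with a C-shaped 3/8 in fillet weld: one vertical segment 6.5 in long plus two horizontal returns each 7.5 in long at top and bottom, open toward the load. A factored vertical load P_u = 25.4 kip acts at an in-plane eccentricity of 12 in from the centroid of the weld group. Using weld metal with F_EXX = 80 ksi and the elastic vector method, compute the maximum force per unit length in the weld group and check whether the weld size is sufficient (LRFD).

Total weld length L_w = 21.5 in. Treat welds as unit-width lines.
Centroid: x̄ = 2×7.5×3.75 / 21.5 = 2.616 in from the vertical weld.
Polar moment about centroid: J = I_x + I_y = [6.5³/12 + 2×7.5×3.25²] + [6.5×2.616² + 2(7.5³/12 + 7.5×1.134²)] = 315.4 in³.
Direct shear f_v = P/L_w = 25.4 / 21.5 = 1.181 kip/in (vertical).
Torsion M = P·e = 25.4 × 12 = 304.8 kip·in.
Critical point at (x, y) = (4.884, 3.25) from centroid. f_tx = M·y/J = 3.141 kip/in; f_ty = M·x/J = 4.719 kip/in.
Resultant f_max = √[f_tx² + (f_v + f_ty)²] = √[3.141² + (1.181 + 4.719)²] = 6.685 kip/in.
Capacity per unit length: φr_n = 0.75 × 0.6 × 80 × (0.707 × 0.375) = 9.544 kip/in.
6.685 ≤ 9.544 → adequate.

f_max ≈ 6.68 kip/in; adequate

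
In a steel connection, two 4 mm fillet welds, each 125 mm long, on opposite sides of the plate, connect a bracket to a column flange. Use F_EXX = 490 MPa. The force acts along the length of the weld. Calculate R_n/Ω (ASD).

Effective throat t_e = 0.707 × 4 = 2.828 mm.
Total length L = 250 mm; A_we = 2.828 × 250 = 707 mm².
F_nw = 0.6 F_EXX = 0.6 × 490 = 294 MPa.
R_n = 294 × 707 × 10⁻³ = 207.9 kN; R_n/Ω = 207.9/2.0 = 103.9 kN.

R_n/Ω ≈ 104 kN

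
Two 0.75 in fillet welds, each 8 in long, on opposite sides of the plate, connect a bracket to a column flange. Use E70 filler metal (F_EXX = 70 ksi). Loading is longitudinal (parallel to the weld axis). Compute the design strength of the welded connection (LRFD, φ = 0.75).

Effective throat t_e = 0.707 × 0.75 = 0.5302 in.
Total length L = 16 in; A_we = 0.5302 × 16 = 8.484 in².
F_nw = 0.6 F_EXX = 0.6 × 70 = 42 ksi.
φR_n = 0.75 × 42 × 8.484 = 267.2 kips.

φR_n ≈ 267 kips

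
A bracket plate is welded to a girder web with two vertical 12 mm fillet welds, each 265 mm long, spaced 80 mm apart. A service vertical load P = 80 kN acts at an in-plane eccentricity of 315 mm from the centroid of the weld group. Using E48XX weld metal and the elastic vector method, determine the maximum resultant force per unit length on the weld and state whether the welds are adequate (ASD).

E48XX → F_EXX = 480 MPa.
Total weld length L_w = 530 mm. Treat welds as unit-width lines.
Polar moment about centroid: J = 2[d³/12 + d(b/2)²] = 2[265³/12 + 265×40²] = 3950000 mm³.
Direct shear f_v = P/L_w = 80×10³ / 530 = 150.9 N/mm (vertical).
Torsion M = P·e = 80×10³ × 315 = 25200000 N·mm.
Critical point at (x, y) = (40, 132.5) from centroid. f_tx = M·y/J = 845.4 N/mm; f_ty = M·x/J = 255.2 N/mm.
Resultant f_max = √[f_tx² + (f_v + f_ty)²] = √[845.4² + (150.9 + 255.2)²] = 937.9 N/mm.
Capacity per unit length: r_n/Ω = (1/2.0) × 0.6 × 480 × (0.707 × 12) = 1222 N/mm.
937.9 ≤ 1222 → adequate.

f_max ≈ 938 N/mm; adequate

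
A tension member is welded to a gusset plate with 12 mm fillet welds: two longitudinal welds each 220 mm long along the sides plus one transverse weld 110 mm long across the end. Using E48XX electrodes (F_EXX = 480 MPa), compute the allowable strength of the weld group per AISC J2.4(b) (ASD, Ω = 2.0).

R_n/Ω ≈ 672 kN

t_e = 0.707 × 12 = 8.484 mm.
R_nwl = 0.6 × 480 × 8.484 × 440 × 10⁻³ = 1075 kN (longitudinal, 2 welds).
R_nwt = 0.6 × 480 × 8.484 × 110 × 10⁻³ = 268.8 kN (transverse, base value).
(i) R_nwl + R_nwt = 1344 kN; (ii) 0.85 R_nwl + 1.5 R_nwt = 1317 kN.
R_n = max = 1344 kN [governs: (i)]; R_n/Ω = 671.9 kN.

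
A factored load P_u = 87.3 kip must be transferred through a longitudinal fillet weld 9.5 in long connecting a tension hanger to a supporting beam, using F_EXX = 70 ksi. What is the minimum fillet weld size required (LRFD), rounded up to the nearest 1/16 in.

Total weld length L = 9.5 in.
Required throat t_e = P_u / (φ × 0.6 F_EXX × L) = 87.3 / (0.75 × 0.6 × 70 × 9.5) = 0.2917 in.
Required leg w = t_e / 0.707 = 0.4126 in → use 7/16 in.

w = 7/16 in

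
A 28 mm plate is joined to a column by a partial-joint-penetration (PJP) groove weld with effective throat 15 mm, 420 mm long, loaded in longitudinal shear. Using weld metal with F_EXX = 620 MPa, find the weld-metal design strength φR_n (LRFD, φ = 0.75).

Effective throat (given) t_e = 15 mm.
A_we = 15 × 420 = 6300 mm².
F_nw = 0.6 F_EXX = 372 MPa.
φR_n = 0.75 × 372 × 6300 × 10⁻³ = 1758 kN.

φR_n ≈ 1760 kN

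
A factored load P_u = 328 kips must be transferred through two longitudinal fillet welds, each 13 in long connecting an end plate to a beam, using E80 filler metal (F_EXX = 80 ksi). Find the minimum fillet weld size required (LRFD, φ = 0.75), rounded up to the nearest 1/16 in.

Total weld length L = 26 in.
Required throat t_e = P_u / (φ × 0.6 F_EXX × L) = 328 / (0.75 × 0.6 × 80 × 26) = 0.3504 in.
Required leg w = t_e / 0.707 = 0.4957 in → use 1/2 in.

w = 1/2 in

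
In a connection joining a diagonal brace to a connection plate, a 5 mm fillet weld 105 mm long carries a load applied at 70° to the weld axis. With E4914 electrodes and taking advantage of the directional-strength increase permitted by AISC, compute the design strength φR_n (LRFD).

E49XX → F_EXX = 490 MPa.
t_e = 0.707 × 5 = 3.535 mm; A_we = 3.535 × 105 = 371.2 mm².
Directional factor: 1.0 + 0.5 sin^1.5(70°) = 1.455.
F_nw = 0.6 × 490 × 1.455 = 427.9 MPa.
φR_n = 0.75 × 427.9 × 371.2 × 10⁻³ = 119.1 kN.

φR_n ≈ 119 kN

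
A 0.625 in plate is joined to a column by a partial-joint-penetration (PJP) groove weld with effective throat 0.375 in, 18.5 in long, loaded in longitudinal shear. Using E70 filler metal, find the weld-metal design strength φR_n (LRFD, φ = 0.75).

φR_n ≈ 219 kip

E70XX → F_EXX = 70 ksi.
Effective throat (given) t_e = 0.375 in.
A_we = 0.375 × 18.5 = 6.938 in².
F_nw = 0.6 F_EXX = 42 ksi.
φR_n = 0.75 × 42 × 6.938 = 218.5 kip.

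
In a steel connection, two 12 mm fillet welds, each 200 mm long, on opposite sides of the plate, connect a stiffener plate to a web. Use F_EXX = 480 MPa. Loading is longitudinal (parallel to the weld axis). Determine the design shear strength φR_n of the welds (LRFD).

Effective throat t_e = 0.707 × 12 = 8.484 mm.
Total length L = 400 mm; A_we = 8.484 × 400 = 3394 mm².
F_nw = 0.6 F_EXX = 0.6 × 480 = 288 MPa.
φR_n = 0.75 × 288 × 3394 × 10⁻³ = 733 kN.

φR_n ≈ 733 kN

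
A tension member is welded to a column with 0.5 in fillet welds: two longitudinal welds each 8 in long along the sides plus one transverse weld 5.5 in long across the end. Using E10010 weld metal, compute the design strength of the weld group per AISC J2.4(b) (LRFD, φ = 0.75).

φR_n ≈ 348 kip

E100XX → F_EXX = 100 ksi.
t_e = 0.707 × 0.5 = 0.3535 in.
R_nwl = 0.6 × 100 × 0.3535 × 16 = 339.4 kip (longitudinal, 2 welds).
R_nwt = 0.6 × 100 × 0.3535 × 5.5 = 116.7 kip (transverse, base value).
(i) R_nwl + R_nwt = 456 kip; (ii) 0.85 R_nwl + 1.5 R_nwt = 463.4 kip.
R_n = max = 463.4 kip [governs: (ii)]; φR_n = 347.6 kip.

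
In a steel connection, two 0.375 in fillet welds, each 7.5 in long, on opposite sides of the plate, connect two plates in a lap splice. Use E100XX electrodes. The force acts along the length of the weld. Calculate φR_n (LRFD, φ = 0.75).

φR_n ≈ 179 kips

E100XX → F_EXX = 100 ksi.
Effective throat t_e = 0.707 × 0.375 = 0.2651 in.
Total length L = 15 in; A_we = 0.2651 × 15 = 3.977 in².
F_nw = 0.6 F_EXX = 0.6 × 100 = 60 ksi.
φR_n = 0.75 × 60 × 3.977 = 179 kips.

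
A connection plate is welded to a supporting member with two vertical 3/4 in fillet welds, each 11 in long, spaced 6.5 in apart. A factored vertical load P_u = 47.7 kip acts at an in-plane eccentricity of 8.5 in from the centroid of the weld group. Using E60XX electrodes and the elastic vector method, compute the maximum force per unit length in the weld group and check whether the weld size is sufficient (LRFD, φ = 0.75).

f_max ≈ 7.06 kip/in; adequate

E60XX → F_EXX = 60 ksi.
Total weld length L_w = 22 in. Treat welds as unit-width lines.
Polar moment about centroid: J = 2[d³/12 + d(b/2)²] = 2[11³/12 + 11×3.25²] = 454.2 in³.
Direct shear f_v = P/L_w = 47.7 / 22 = 2.168 kip/in (vertical).
Torsion M = P·e = 47.7 × 8.5 = 405.45 kip·in.
Critical point at (x, y) = (3.25, 5.5) from centroid. f_tx = M·y/J = 4.91 kip/in; f_ty = M·x/J = 2.901 kip/in.
Resultant f_max = √[f_tx² + (f_v + f_ty)²] = √[4.91² + (2.168 + 2.901)²] = 7.057 kip/in.
Capacity per unit length: φr_n = 0.75 × 0.6 × 60 × (0.707 × 0.75) = 14.32 kip/in.
7.057 ≤ 14.32 → adequate.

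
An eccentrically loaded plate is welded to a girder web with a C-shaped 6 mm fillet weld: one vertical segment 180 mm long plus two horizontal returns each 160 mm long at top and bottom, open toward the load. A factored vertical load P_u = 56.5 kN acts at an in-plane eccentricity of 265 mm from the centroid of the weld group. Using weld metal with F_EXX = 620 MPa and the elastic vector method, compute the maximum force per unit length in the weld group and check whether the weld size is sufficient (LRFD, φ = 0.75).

f_max ≈ 562 N/mm; adequate

Total weld length L_w = 500 mm. Treat welds as unit-width lines.
Centroid: x̄ = 2×160×80 / 500 = 51.2 mm from the vertical weld.
Polar moment about centroid: J = I_x + I_y = [180³/12 + 2×160×90²] + [180×51.2² + 2(160³/12 + 160×28.8²)] = 4498000 mm³.
Direct shear f_v = P/L_w = 56.5×10³ / 500 = 113 N/mm (vertical).
Torsion M = P·e = 56.5×10³ × 265 = 14972000 N·mm.
Critical point at (x, y) = (108.8, 90) from centroid. f_tx = M·y/J = 299.6 N/mm; f_ty = M·x/J = 362.2 N/mm.
Resultant f_max = √[f_tx² + (f_v + f_ty)²] = √[299.6² + (113 + 362.2)²] = 561.7 N/mm.
Capacity per unit length: φr_n = 0.75 × 0.6 × 620 × (0.707 × 6) = 1184 N/mm.
561.7 ≤ 1184 → adequate.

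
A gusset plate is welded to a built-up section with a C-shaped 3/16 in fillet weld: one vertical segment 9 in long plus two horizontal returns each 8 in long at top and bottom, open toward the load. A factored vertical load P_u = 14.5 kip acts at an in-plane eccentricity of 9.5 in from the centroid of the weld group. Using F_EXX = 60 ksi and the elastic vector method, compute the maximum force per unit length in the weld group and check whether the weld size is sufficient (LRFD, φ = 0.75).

Total weld length L_w = 25 in. Treat welds as unit-width lines.
Centroid: x̄ = 2×8×4 / 25 = 2.56 in from the vertical weld.
Polar moment about centroid: J = I_x + I_y = [9³/12 + 2×8×4.5²] + [9×2.56² + 2(8³/12 + 8×1.44²)] = 562.2 in³.
Direct shear f_v = P/L_w = 14.5 / 25 = 0.58 kip/in (vertical).
Torsion M = P·e = 14.5 × 9.5 = 137.75 kip·in.
Critical point at (x, y) = (5.44, 4.5) from centroid. f_tx = M·y/J = 1.103 kip/in; f_ty = M·x/J = 1.333 kip/in.
Resultant f_max = √[f_tx² + (f_v + f_ty)²] = √[1.103² + (0.58 + 1.333)²] = 2.208 kip/in.
Capacity per unit length: φr_n = 0.75 × 0.6 × 60 × (0.707 × 0.1875) = 3.579 kip/in.
2.208 ≤ 3.579 → adequate.

f_max ≈ 2.21 kip/in; adequate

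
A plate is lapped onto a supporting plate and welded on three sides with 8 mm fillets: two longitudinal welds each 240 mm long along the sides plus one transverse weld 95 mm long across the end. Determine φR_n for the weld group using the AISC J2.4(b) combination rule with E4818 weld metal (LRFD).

φR_n ≈ 702 kN

E48XX → F_EXX = 480 MPa.
t_e = 0.707 × 8 = 5.656 mm.
R_nwl = 0.6 × 480 × 5.656 × 480 × 10⁻³ = 781.9 kN (longitudinal, 2 welds).
R_nwt = 0.6 × 480 × 5.656 × 95 × 10⁻³ = 154.7 kN (transverse, base value).
(i) R_nwl + R_nwt = 936.6 kN; (ii) 0.85 R_nwl + 1.5 R_nwt = 896.7 kN.
R_n = max = 936.6 kN [governs: (i)]; φR_n = 702.5 kN.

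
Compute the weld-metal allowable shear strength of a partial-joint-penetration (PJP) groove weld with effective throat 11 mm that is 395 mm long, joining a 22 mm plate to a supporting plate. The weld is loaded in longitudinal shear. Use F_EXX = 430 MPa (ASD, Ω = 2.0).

R_n/Ω ≈ 561 kN

Effective throat (given) t_e = 11 mm.
A_we = 11 × 395 = 4345 mm².
F_nw = 0.6 F_EXX = 258 MPa.
R_n/Ω = (258 × 4345) / 2.0 × 10⁻³ = 560.5 kN.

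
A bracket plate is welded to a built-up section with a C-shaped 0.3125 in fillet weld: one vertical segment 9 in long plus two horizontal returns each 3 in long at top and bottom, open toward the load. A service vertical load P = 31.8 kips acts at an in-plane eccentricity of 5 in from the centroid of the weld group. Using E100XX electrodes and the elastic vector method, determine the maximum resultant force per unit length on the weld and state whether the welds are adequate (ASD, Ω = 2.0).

E100XX → F_EXX = 100 ksi.
Total weld length L_w = 15 in. Treat welds as unit-width lines.
Centroid: x̄ = 2×3×1.5 / 15 = 0.6 in from the vertical weld.
Polar moment about centroid: J = I_x + I_y = [9³/12 + 2×3×4.5²] + [9×0.6² + 2(3³/12 + 3×0.9²)] = 194.8 in³.
Direct shear f_v = P/L_w = 31.8 / 15 = 2.12 kip/in (vertical).
Torsion M = P·e = 31.8 × 5 = 159 kip·in.
Critical point at (x, y) = (2.4, 4.5) from centroid. f_tx = M·y/J = 3.672 kip/in; f_ty = M·x/J = 1.958 kip/in.
Resultant f_max = √[f_tx² + (f_v + f_ty)²] = √[3.672² + (2.12 + 1.958)²] = 5.488 kip/in.
Capacity per unit length: r_n/Ω = (1/2.0) × 0.6 × 100 × (0.707 × 0.3125) = 6.628 kip/in.
5.488 ≤ 6.628 → adequate.

f_max ≈ 5.49 kip/in; adequate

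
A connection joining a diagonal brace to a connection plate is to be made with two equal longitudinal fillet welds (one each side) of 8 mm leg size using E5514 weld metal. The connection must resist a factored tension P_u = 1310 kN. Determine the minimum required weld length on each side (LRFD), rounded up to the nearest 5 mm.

L = 470 mm on each side

E55XX → F_EXX = 550 MPa.
Throat t_e = 0.707 × 8 = 5.656 mm.
φr_n = 0.75 × 0.6 × 550 × 5.656 × 10⁻³ = 1.4 kN/mm.
L_req = P_u / φr_n = 1310 / 1.4 = 935.8 mm total.
Per side: 935.8 / 2 = 467.9 mm.
Round up → use L = 470 mm on each side.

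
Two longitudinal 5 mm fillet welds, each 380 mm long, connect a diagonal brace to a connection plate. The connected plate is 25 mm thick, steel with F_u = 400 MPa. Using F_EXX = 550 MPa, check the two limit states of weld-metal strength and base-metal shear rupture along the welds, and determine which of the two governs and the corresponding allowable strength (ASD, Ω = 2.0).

R_n/Ω ≈ 443 kN (weld metal governs)

t_e = 0.707 × 5 = 3.535 mm; L = 760 mm.
Weld metal: R_n/Ω = (1/2.0) × 0.6 × 550 × 3.535 × 760 × 10⁻³ = 443.3 kN.
Base metal (shear rupture): R_n/Ω = (1/2.0) × 0.6 × 400 × 25 × 760 × 10⁻³ = 2280 kN.
Governing: weld metal.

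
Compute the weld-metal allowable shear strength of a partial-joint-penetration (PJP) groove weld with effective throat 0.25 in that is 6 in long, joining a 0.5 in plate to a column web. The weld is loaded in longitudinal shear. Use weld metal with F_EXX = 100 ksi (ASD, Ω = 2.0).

Effective throat (given) t_e = 0.25 in.
A_we = 0.25 × 6 = 1.5 in².
F_nw = 0.6 F_EXX = 60 ksi.
R_n/Ω = (60 × 1.5) / 2.0 = 45 kip.

R_n/Ω ≈ 45 kip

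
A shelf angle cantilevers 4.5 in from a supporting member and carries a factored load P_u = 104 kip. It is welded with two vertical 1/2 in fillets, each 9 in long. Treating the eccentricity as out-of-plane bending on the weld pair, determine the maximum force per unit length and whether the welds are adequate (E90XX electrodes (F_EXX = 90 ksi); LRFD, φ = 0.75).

L_w = 2 × 9 = 18 in; section modulus (unit throat) S = 2 × L²/6 = 27 in².
Direct shear f_v = P/L_w = 104/18 = 5.778 kip/in.
Moment M = P × e = 104 × 4.5 = 468 kip·in; bending f_b = M/S = 17.33 kip/in.
f_max = √(f_v² + f_b²) = √(5.778² + 17.33²) = 18.27 kip/in.
φr_n = 0.75 × 0.6 × 90 × (0.707 × 0.5) = 14.32 kip/in → NOT adequate.

f_max ≈ 18.3 kip/in; NOT adequate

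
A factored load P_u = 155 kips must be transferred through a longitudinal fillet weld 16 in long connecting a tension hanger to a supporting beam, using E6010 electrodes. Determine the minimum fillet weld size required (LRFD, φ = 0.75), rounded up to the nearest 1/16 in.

E60XX → F_EXX = 60 ksi.
Total weld length L = 16 in.
Required throat t_e = P_u / (φ × 0.6 F_EXX × L) = 155 / (0.75 × 0.6 × 60 × 16) = 0.3588 in.
Required leg w = t_e / 0.707 = 0.5075 in → use 9/16 in.

w = 9/16 in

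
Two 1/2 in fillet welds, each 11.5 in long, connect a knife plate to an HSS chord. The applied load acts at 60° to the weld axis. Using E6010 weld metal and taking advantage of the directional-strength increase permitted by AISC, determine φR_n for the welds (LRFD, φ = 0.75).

E60XX → F_EXX = 60 ksi.
t_e = 0.707 × 0.5 = 0.3535 in; A_we = 0.3535 × 23 = 8.13 in².
Directional factor: 1.0 + 0.5 sin^1.5(60°) = 1.403.
F_nw = 0.6 × 60 × 1.403 = 50.51 ksi.
φR_n = 0.75 × 50.51 × 8.13 = 308 kip.

φR_n ≈ 308 kip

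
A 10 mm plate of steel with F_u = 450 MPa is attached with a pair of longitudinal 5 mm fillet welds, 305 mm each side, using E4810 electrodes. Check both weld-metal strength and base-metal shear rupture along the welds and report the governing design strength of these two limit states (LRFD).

E48XX → F_EXX = 480 MPa.
t_e = 0.707 × 5 = 3.535 mm; L = 610 mm.
Weld metal: φR_n = 0.75 × 0.6 × 480 × 3.535 × 610 × 10⁻³ = 465.8 kN.
Base metal (shear rupture): φR_n = 0.75 × 0.6 × 450 × 10 × 610 × 10⁻³ = 1235 kN.
Governing: weld metal.

φR_n ≈ 466 kN (weld metal governs)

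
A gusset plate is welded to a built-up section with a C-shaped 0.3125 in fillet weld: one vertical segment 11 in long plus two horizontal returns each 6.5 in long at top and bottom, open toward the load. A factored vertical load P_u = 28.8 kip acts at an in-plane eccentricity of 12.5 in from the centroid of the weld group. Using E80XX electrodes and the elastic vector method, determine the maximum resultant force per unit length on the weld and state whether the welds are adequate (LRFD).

E80XX → F_EXX = 80 ksi.
Total weld length L_w = 24 in. Treat welds as unit-width lines.
Centroid: x̄ = 2×6.5×3.25 / 24 = 1.76 in from the vertical weld.
Polar moment about centroid: J = I_x + I_y = [11³/12 + 2×6.5×5.5²] + [11×1.76² + 2(6.5³/12 + 6.5×1.49²)] = 612.9 in³.
Direct shear f_v = P/L_w = 28.8 / 24 = 1.2 kip/in (vertical).
Torsion M = P·e = 28.8 × 12.5 = 360 kip·in.
Critical point at (x, y) = (4.74, 5.5) from centroid. f_tx = M·y/J = 3.231 kip/in; f_ty = M·x/J = 2.784 kip/in.
Resultant f_max = √[f_tx² + (f_v + f_ty)²] = √[3.231² + (1.2 + 2.784)²] = 5.129 kip/in.
Capacity per unit length: φr_n = 0.75 × 0.6 × 80 × (0.707 × 0.3125) = 7.954 kip/in.
5.129 ≤ 7.954 → adequate.

f_max ≈ 5.13 kip/in; adequate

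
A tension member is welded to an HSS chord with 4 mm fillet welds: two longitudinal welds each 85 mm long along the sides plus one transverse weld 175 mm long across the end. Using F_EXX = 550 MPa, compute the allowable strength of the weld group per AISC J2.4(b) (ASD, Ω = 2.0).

t_e = 0.707 × 4 = 2.828 mm.
R_nwl = 0.6 × 550 × 2.828 × 170 × 10⁻³ = 158.7 kN (longitudinal, 2 welds).
R_nwt = 0.6 × 550 × 2.828 × 175 × 10⁻³ = 163.3 kN (transverse, base value).
(i) R_nwl + R_nwt = 322 kN; (ii) 0.85 R_nwl + 1.5 R_nwt = 379.8 kN.
R_n = max = 379.8 kN [governs: (ii)]; R_n/Ω = 189.9 kN.

R_n/Ω ≈ 190 kN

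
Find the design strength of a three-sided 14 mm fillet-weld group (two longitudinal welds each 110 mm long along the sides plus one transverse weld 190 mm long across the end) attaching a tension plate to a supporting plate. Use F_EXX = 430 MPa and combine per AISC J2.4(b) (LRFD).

t_e = 0.707 × 14 = 9.898 mm.
R_nwl = 0.6 × 430 × 9.898 × 220 × 10⁻³ = 561.8 kN (longitudinal, 2 welds).
R_nwt = 0.6 × 430 × 9.898 × 190 × 10⁻³ = 485.2 kN (transverse, base value).
(i) R_nwl + R_nwt = 1047 kN; (ii) 0.85 R_nwl + 1.5 R_nwt = 1205 kN.
R_n = max = 1205 kN [governs: (ii)]; φR_n = 904 kN.

φR_n ≈ 904 kN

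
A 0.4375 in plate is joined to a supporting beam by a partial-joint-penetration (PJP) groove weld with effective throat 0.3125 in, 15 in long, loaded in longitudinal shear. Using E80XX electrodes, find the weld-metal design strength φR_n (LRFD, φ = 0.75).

E80XX → F_EXX = 80 ksi.
Effective throat (given) t_e = 0.3125 in.
A_we = 0.3125 × 15 = 4.688 in².
F_nw = 0.6 F_EXX = 48 ksi.
φR_n = 0.75 × 48 × 4.688 = 168.8 kip.

φR_n ≈ 169 kip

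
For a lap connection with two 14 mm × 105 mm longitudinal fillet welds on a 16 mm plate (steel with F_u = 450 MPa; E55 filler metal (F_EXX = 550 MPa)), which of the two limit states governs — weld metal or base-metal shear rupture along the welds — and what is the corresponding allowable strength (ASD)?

t_e = 0.707 × 14 = 9.898 mm; L = 210 mm.
Weld metal: R_n/Ω = (1/2.0) × 0.6 × 550 × 9.898 × 210 × 10⁻³ = 343 kN.
Base metal (shear rupture): R_n/Ω = (1/2.0) × 0.6 × 450 × 16 × 210 × 10⁻³ = 453.6 kN.
Governing: weld metal.

R_n/Ω ≈ 343 kN (weld metal governs)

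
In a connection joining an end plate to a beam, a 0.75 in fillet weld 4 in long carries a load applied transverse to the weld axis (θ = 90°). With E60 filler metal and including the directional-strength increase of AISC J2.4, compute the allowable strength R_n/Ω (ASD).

R_n/Ω ≈ 57.3 kip

E60XX → F_EXX = 60 ksi.
t_e = 0.707 × 0.75 = 0.5302 in; A_we = 0.5302 × 4 = 2.121 in².
Directional factor: 1.0 + 0.5 sin^1.5(90°) = 1.5.
F_nw = 0.6 × 60 × 1.5 = 54 ksi.
R_n/Ω = (54 × 2.121) / 2.0 = 57.27 kip.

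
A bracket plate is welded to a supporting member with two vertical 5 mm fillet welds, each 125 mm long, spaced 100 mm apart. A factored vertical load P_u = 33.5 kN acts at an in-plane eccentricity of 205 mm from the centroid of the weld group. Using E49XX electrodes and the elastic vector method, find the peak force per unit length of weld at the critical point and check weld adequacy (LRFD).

f_max ≈ 670 N/mm; adequate

E49XX → F_EXX = 490 MPa.
Total weld length L_w = 250 mm. Treat welds as unit-width lines.
Polar moment about centroid: J = 2[d³/12 + d(b/2)²] = 2[125³/12 + 125×50²] = 950500 mm³.
Direct shear f_v = P/L_w = 33.5×10³ / 250 = 134 N/mm (vertical).
Torsion M = P·e = 33.5×10³ × 205 = 6867500 N·mm.
Critical point at (x, y) = (50, 62.5) from centroid. f_tx = M·y/J = 451.6 N/mm; f_ty = M·x/J = 361.2 N/mm.
Resultant f_max = √[f_tx² + (f_v + f_ty)²] = √[451.6² + (134 + 361.2)²] = 670.2 N/mm.
Capacity per unit length: φr_n = 0.75 × 0.6 × 490 × (0.707 × 5) = 779.5 N/mm.
670.2 ≤ 779.5 → adequate.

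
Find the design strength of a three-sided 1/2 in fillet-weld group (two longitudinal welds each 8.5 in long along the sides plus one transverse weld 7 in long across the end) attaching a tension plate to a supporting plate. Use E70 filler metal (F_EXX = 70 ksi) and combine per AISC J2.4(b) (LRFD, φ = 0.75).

t_e = 0.707 × 0.5 = 0.3535 in.
R_nwl = 0.6 × 70 × 0.3535 × 17 = 252.4 kips (longitudinal, 2 welds).
R_nwt = 0.6 × 70 × 0.3535 × 7 = 103.9 kips (transverse, base value).
(i) R_nwl + R_nwt = 356.3 kips; (ii) 0.85 R_nwl + 1.5 R_nwt = 370.4 kips.
R_n = max = 370.4 kips [governs: (ii)]; φR_n = 277.8 kips.

φR_n ≈ 278 kips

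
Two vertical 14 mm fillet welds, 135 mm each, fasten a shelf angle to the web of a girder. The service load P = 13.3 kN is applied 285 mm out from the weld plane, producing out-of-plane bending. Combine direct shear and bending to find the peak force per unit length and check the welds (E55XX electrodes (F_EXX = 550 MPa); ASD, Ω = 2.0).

L_w = 2 × 135 = 270 mm; section modulus (unit throat) S = 2 × L²/6 = 6075 mm².
Direct shear f_v = P/L_w = 13.3×10³/270 = 49.26 N/mm.
Moment M = P × e = 13.3×10³ × 285 = 3790500 N·mm; bending f_b = M/S = 624 N/mm.
f_max = √(f_v² + f_b²) = √(49.26² + 624²) = 625.9 N/mm.
r_n/Ω = (1/2.0) × 0.6 × 550 × (0.707 × 14) = 1633 N/mm → adequate.

f_max ≈ 626 N/mm; adequate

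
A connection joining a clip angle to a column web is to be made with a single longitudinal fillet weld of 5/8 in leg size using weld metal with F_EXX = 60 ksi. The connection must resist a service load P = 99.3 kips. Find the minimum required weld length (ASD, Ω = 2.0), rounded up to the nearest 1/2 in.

L = 12.5 in

Throat t_e = 0.707 × 0.625 = 0.4419 in.
r_n/Ω = (0.6 × 60 × 0.4419) / 2.0 = 7.954 kip/in.
L_req = P / (r_n/Ω) = 99.3 / 7.954 = 12.48 in total.
Round up → use L = 12.5 in.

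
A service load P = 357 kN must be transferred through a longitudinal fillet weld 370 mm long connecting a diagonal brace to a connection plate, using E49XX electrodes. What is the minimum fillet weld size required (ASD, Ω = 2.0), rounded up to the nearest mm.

w = 10 mm

E49XX → F_EXX = 490 MPa.
Total weld length L = 370 mm.
Required throat t_e = P × Ω / (0.6 F_EXX × L) = 357 × 2.0 / (0.6 × 490 × 370 × 10⁻³) = 6.564 mm.
Required leg w = t_e / 0.707 = 9.284 mm → use 10 mm.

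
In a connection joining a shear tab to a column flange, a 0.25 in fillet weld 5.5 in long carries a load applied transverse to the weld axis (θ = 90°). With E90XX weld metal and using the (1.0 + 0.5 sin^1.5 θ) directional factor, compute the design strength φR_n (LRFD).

φR_n ≈ 59.1 kips

E90XX → F_EXX = 90 ksi.
t_e = 0.707 × 0.25 = 0.1767 in; A_we = 0.1767 × 5.5 = 0.9721 in².
Directional factor: 1.0 + 0.5 sin^1.5(90°) = 1.5.
F_nw = 0.6 × 90 × 1.5 = 81 ksi.
φR_n = 0.75 × 81 × 0.9721 = 59.06 kips.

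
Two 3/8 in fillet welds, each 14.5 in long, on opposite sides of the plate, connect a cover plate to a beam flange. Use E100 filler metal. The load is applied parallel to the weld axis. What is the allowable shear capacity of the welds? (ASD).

E100XX → F_EXX = 100 ksi.
Effective throat t_e = 0.707 × 0.375 = 0.2651 in.
Total length L = 29 in; A_we = 0.2651 × 29 = 7.689 in².
F_nw = 0.6 F_EXX = 0.6 × 100 = 60 ksi.
R_n = 60 × 7.689 = 461.3 kip; R_n/Ω = 461.3/2.0 = 230.7 kip.

R_n/Ω ≈ 231 kip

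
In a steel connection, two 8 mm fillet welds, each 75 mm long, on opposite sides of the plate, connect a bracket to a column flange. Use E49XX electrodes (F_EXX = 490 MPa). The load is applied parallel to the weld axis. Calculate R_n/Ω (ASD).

Effective throat t_e = 0.707 × 8 = 5.656 mm.
Total length L = 150 mm; A_we = 5.656 × 150 = 848.4 mm².
F_nw = 0.6 F_EXX = 0.6 × 490 = 294 MPa.
R_n = 294 × 848.4 × 10⁻³ = 249.4 kN; R_n/Ω = 249.4/2.0 = 124.7 kN.

R_n/Ω ≈ 125 kN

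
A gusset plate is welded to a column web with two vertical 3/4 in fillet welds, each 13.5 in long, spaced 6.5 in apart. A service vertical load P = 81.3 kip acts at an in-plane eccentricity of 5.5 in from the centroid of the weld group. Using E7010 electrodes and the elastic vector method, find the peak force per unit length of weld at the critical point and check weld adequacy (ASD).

f_max ≈ 6.7 kip/in; adequate

E70XX → F_EXX = 70 ksi.
Total weld length L_w = 27 in. Treat welds as unit-width lines.
Polar moment about centroid: J = 2[d³/12 + d(b/2)²] = 2[13.5³/12 + 13.5×3.25²] = 695.2 in³.
Direct shear f_v = P/L_w = 81.3 / 27 = 3.011 kip/in (vertical).
Torsion M = P·e = 81.3 × 5.5 = 447.15 kip·in.
Critical point at (x, y) = (3.25, 6.75) from centroid. f_tx = M·y/J = 4.341 kip/in; f_ty = M·x/J = 2.09 kip/in.
Resultant f_max = √[f_tx² + (f_v + f_ty)²] = √[4.341² + (3.011 + 2.09)²] = 6.699 kip/in.
Capacity per unit length: r_n/Ω = (1/2.0) × 0.6 × 70 × (0.707 × 0.75) = 11.14 kip/in.
6.699 ≤ 11.14 → adequate.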